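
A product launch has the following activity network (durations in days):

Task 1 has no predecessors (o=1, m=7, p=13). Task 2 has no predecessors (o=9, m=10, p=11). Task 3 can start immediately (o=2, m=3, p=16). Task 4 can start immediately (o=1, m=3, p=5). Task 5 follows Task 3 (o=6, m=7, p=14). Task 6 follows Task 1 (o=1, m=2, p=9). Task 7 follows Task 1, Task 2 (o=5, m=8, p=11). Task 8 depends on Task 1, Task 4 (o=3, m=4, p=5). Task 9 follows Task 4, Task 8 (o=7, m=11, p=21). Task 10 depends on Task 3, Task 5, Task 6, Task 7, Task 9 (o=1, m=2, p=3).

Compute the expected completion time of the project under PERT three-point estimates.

te_Task 1 = (1 + 4·7 + 13)/6 = 42/6 = 7
te_Task 2 = (9 + 4·10 + 11)/6 = 60/6 = 10
te_Task 3 = (2 + 4·3 + 16)/6 = 30/6 = 5
te_Task 4 = (1 + 4·3 + 5)/6 = 18/6 = 3
te_Task 5 = (6 + 4·7 + 14)/6 = 48/6 = 8
te_Task 6 = (1 + 4·2 + 9)/6 = 18/6 = 3
te_Task 7 = (5 + 4·8 + 11)/6 = 48/6 = 8
te_Task 8 = (3 + 4·4 + 5)/6 = 24/6 = 4
te_Task 9 = (7 + 4·11 + 21)/6 = 72/6 = 12
te_Task 10 = (1 + 4·2 + 3)/6 = 12/6 = 2

Forward pass:
ES_Task 1 = 0; EF_Task 1 = 7
ES_Task 2 = 0; EF_Task 2 = 10
ES_Task 3 = 0; EF_Task 3 = 5
ES_Task 4 = 0; EF_Task 4 = 3
ES_Task 5 = 5; EF_Task 5 = 5+8 = 13
ES_Task 6 = 7; EF_Task 6 = 7+3 = 10
ES_Task 7 = max(EF_Task 1=7, EF_Task 2=10) = 10; EF_Task 7 = 10+8 = 18
ES_Task 8 = max(EF_Task 1=7, EF_Task 4=3) = 7; EF_Task 8 = 7+4 = 11
ES_Task 9 = max(EF_Task 4=3, EF_Task 8=11) = 11; EF_Task 9 = 11+12 = 23
ES_Task 10 = max(EF_Task 3=5, EF_Task 5=13, EF_Task 6=10, EF_Task 7=18, EF_Task 9=23) = 23; EF_Task 10 = 23+2 = 25
Expected project duration μ = 25 days. Critical path: Task 1 → Task 8 → Task 9 → Task 10.

25 days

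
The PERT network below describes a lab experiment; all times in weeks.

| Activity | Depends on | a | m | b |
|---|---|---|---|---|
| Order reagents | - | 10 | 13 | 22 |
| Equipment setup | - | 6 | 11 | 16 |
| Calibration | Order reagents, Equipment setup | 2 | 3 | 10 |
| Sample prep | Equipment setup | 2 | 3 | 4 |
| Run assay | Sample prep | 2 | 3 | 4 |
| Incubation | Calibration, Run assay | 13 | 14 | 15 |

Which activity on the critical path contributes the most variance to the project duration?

Order reagents

te_Order reagents = (10 + 4·13 + 22)/6 = 84/6 = 14; σ²_Order reagents = ((22−10)/6)² = 4.000
te_Equipment setup = (6 + 4·11 + 16)/6 = 66/6 = 11; σ²_Equipment setup = ((16−6)/6)² = 2.778
te_Calibration = (2 + 4·3 + 10)/6 = 24/6 = 4; σ²_Calibration = ((10−2)/6)² = 1.778
te_Sample prep = (2 + 4·3 + 4)/6 = 18/6 = 3; σ²_Sample prep = ((4−2)/6)² = 0.111
te_Run assay = (2 + 4·3 + 4)/6 = 18/6 = 3; σ²_Run assay = ((4−2)/6)² = 0.111
te_Incubation = (13 + 4·14 + 15)/6 = 84/6 = 14; σ²_Incubation = ((15−13)/6)² = 0.111

Forward pass:
ES_Order reagents = 0; EF_Order reagents = 14
ES_Equipment setup = 0; EF_Equipment setup = 11
ES_Calibration = max(EF_Order reagents=14, EF_Equipment setup=11) = 14; EF_Calibration = 14+4 = 18
ES_Sample prep = 11; EF_Sample prep = 11+3 = 14
ES_Run assay = 14; EF_Run assay = 14+3 = 17
ES_Incubation = max(EF_Calibration=18, EF_Run assay=17) = 18; EF_Incubation = 18+14 = 32
Expected project duration μ = 32 weeks. Critical path: Order reagents → Calibration → Incubation.

Variances on critical path: σ²_Order reagents=4.000, σ²_Calibration=1.778, σ²_Incubation=0.111.
Largest is σ²_Order reagents = 4.000.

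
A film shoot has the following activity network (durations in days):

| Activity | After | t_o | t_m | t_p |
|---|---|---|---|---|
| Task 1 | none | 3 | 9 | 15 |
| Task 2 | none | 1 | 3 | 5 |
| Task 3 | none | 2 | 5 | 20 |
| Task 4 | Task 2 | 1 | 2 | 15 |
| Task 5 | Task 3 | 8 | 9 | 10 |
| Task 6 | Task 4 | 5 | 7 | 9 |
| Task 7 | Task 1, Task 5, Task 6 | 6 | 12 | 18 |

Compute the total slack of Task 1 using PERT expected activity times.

te_Task 1 = (3 + 4·9 + 15)/6 = 54/6 = 9
te_Task 2 = (1 + 4·3 + 5)/6 = 18/6 = 3
te_Task 3 = (2 + 4·5 + 20)/6 = 42/6 = 7
te_Task 4 = (1 + 4·2 + 15)/6 = 24/6 = 4
te_Task 5 = (8 + 4·9 + 10)/6 = 54/6 = 9
te_Task 6 = (5 + 4·7 + 9)/6 = 42/6 = 7
te_Task 7 = (6 + 4·12 + 18)/6 = 72/6 = 12

Forward pass:
ES_Task 1 = 0; EF_Task 1 = 9
ES_Task 2 = 0; EF_Task 2 = 3
ES_Task 3 = 0; EF_Task 3 = 7
ES_Task 4 = 3; EF_Task 4 = 3+4 = 7
ES_Task 5 = 7; EF_Task 5 = 7+9 = 16
ES_Task 6 = 7; EF_Task 6 = 7+7 = 14
ES_Task 7 = max(EF_Task 1=9, EF_Task 5=16, EF_Task 6=14) = 16; EF_Task 7 = 16+12 = 28
Expected project duration μ = 28 days. Critical path: Task 3 → Task 5 → Task 7.

Backward pass:
LF_Task 7 = 28; LS_Task 7 = 28−12 = 16
LF_Task 6 = LS_Task 7 = 16; LS_Task 6 = 16−7 = 9
LF_Task 5 = LS_Task 7 = 16; LS_Task 5 = 16−9 = 7
LF_Task 4 = LS_Task 6 = 9; LS_Task 4 = 9−4 = 5
LF_Task 3 = LS_Task 5 = 7; LS_Task 3 = 7−7 = 0
LF_Task 2 = LS_Task 4 = 5; LS_Task 2 = 5−3 = 2
LF_Task 1 = LS_Task 7 = 16; LS_Task 1 = 16−9 = 7
Slack_Task 1 = LS_Task 1 − ES_Task 1 = 7 − 0 = 7

7 days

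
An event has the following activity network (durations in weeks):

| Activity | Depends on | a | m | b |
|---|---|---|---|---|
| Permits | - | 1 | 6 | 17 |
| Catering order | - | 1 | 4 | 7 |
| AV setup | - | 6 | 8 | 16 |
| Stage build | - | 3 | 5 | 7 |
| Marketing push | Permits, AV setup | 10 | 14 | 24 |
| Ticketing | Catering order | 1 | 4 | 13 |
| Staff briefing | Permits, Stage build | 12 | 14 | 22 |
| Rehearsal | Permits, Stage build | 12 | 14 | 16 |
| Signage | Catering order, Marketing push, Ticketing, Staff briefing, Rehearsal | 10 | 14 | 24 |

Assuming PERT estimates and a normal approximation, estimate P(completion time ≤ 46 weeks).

0.971

te_Permits = (1 + 4·6 + 17)/6 = 42/6 = 7; σ²_Permits = ((17−1)/6)² = 7.111
te_Catering order = (1 + 4·4 + 7)/6 = 24/6 = 4; σ²_Catering order = ((7−1)/6)² = 1.000
te_AV setup = (6 + 4·8 + 16)/6 = 54/6 = 9; σ²_AV setup = ((16−6)/6)² = 2.778
te_Stage build = (3 + 4·5 + 7)/6 = 30/6 = 5; σ²_Stage build = ((7−3)/6)² = 0.444
te_Marketing push = (10 + 4·14 + 24)/6 = 90/6 = 15; σ²_Marketing push = ((24−10)/6)² = 5.444
te_Ticketing = (1 + 4·4 + 13)/6 = 30/6 = 5; σ²_Ticketing = ((13−1)/6)² = 4.000
te_Staff briefing = (12 + 4·14 + 22)/6 = 90/6 = 15; σ²_Staff briefing = ((22−12)/6)² = 2.778
te_Rehearsal = (12 + 4·14 + 16)/6 = 84/6 = 14; σ²_Rehearsal = ((16−12)/6)² = 0.444
te_Signage = (10 + 4·14 + 24)/6 = 90/6 = 15; σ²_Signage = ((24−10)/6)² = 5.444

Forward pass:
ES_Permits = 0; EF_Permits = 7
ES_Catering order = 0; EF_Catering order = 4
ES_AV setup = 0; EF_AV setup = 9
ES_Stage build = 0; EF_Stage build = 5
ES_Marketing push = max(EF_Permits=7, EF_AV setup=9) = 9; EF_Marketing push = 9+15 = 24
ES_Ticketing = 4; EF_Ticketing = 4+5 = 9
ES_Staff briefing = max(EF_Permits=7, EF_Stage build=5) = 7; EF_Staff briefing = 7+15 = 22
ES_Rehearsal = max(EF_Permits=7, EF_Stage build=5) = 7; EF_Rehearsal = 7+14 = 21
ES_Signage = max(EF_Catering order=4, EF_Marketing push=24, EF_Ticketing=9, EF_Staff briefing=22, EF_Rehearsal=21) = 24; EF_Signage = 24+15 = 39
Expected project duration μ = 39 weeks. Critical path: AV setup → Marketing push → Signage.

Variance along critical path = 2.778 + 5.444 + 5.444 = 13.667; σ = √13.667 = 3.697 weeks.
Z = (46 − 39) / 3.697 = 1.894
P(T ≤ 46) = Φ(1.894) ≈ 0.971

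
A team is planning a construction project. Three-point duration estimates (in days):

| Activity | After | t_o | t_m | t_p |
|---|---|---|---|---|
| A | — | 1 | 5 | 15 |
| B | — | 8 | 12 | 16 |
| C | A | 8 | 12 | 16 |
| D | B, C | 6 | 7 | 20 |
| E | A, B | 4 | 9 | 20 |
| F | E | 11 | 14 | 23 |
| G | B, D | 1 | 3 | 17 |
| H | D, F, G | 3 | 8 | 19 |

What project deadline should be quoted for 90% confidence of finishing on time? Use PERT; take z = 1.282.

te_A = (1 + 4·5 + 15)/6 = 36/6 = 6; σ²_A = ((15−1)/6)² = 5.444
te_B = (8 + 4·12 + 16)/6 = 72/6 = 12; σ²_B = ((16−8)/6)² = 1.778
te_C = (8 + 4·12 + 16)/6 = 72/6 = 12; σ²_C = ((16−8)/6)² = 1.778
te_D = (6 + 4·7 + 20)/6 = 54/6 = 9; σ²_D = ((20−6)/6)² = 5.444
te_E = (4 + 4·9 + 20)/6 = 60/6 = 10; σ²_E = ((20−4)/6)² = 7.111
te_F = (11 + 4·14 + 23)/6 = 90/6 = 15; σ²_F = ((23−11)/6)² = 4.000
te_G = (1 + 4·3 + 17)/6 = 30/6 = 5; σ²_G = ((17−1)/6)² = 7.111
te_H = (3 + 4·8 + 19)/6 = 54/6 = 9; σ²_H = ((19−3)/6)² = 7.111

Forward pass:
ES_A = 0; EF_A = 6
ES_B = 0; EF_B = 12
ES_C = 6; EF_C = 6+12 = 18
ES_D = max(EF_B=12, EF_C=18) = 18; EF_D = 18+9 = 27
ES_E = max(EF_A=6, EF_B=12) = 12; EF_E = 12+10 = 22
ES_F = 22; EF_F = 22+15 = 37
ES_G = max(EF_B=12, EF_D=27) = 27; EF_G = 27+5 = 32
ES_H = max(EF_D=27, EF_F=37, EF_G=32) = 37; EF_H = 37+9 = 46
Expected project duration μ = 46 days. Critical path: B → E → F → H.

Variance along critical path = 1.778 + 7.111 + 4.000 + 7.111 = 20.000; σ = 4.472 days.
D = μ + z·σ = 46 + 1.282·4.472 = 51.7 days

51.7 days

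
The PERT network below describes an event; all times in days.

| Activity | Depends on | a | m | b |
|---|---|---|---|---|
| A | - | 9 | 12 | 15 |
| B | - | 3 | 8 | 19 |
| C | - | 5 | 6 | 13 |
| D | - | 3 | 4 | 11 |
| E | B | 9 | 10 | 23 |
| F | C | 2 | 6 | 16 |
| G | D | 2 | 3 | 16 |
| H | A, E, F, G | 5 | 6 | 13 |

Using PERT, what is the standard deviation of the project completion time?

te_A = (9 + 4·12 + 15)/6 = 72/6 = 12; σ²_A = ((15−9)/6)² = 1.000
te_B = (3 + 4·8 + 19)/6 = 54/6 = 9; σ²_B = ((19−3)/6)² = 7.111
te_C = (5 + 4·6 + 13)/6 = 42/6 = 7; σ²_C = ((13−5)/6)² = 1.778
te_D = (3 + 4·4 + 11)/6 = 30/6 = 5; σ²_D = ((11−3)/6)² = 1.778
te_E = (9 + 4·10 + 23)/6 = 72/6 = 12; σ²_E = ((23−9)/6)² = 5.444
te_F = (2 + 4·6 + 16)/6 = 42/6 = 7; σ²_F = ((16−2)/6)² = 5.444
te_G = (2 + 4·3 + 16)/6 = 30/6 = 5; σ²_G = ((16−2)/6)² = 5.444
te_H = (5 + 4·6 + 13)/6 = 42/6 = 7; σ²_H = ((13−5)/6)² = 1.778

Forward pass:
ES_A = 0; EF_A = 12
ES_B = 0; EF_B = 9
ES_C = 0; EF_C = 7
ES_D = 0; EF_D = 5
ES_E = 9; EF_E = 9+12 = 21
ES_F = 7; EF_F = 7+7 = 14
ES_G = 5; EF_G = 5+5 = 10
ES_H = max(EF_A=12, EF_E=21, EF_F=14, EF_G=10) = 21; EF_H = 21+7 = 28
Expected project duration μ = 28 days. Critical path: B → E → H.

Variance along critical path = 7.111 + 5.444 + 1.778 = 14.333
σ = √14.333 = 3.786 days

3.79 days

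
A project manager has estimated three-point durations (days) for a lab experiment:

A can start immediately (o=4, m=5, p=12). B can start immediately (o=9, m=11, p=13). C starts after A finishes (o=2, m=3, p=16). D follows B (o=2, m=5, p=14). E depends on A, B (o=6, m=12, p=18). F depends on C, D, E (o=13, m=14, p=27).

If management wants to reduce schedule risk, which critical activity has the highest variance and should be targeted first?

te_A = (4 + 4·5 + 12)/6 = 36/6 = 6; σ²_A = ((12−4)/6)² = 1.778
te_B = (9 + 4·11 + 13)/6 = 66/6 = 11; σ²_B = ((13−9)/6)² = 0.444
te_C = (2 + 4·3 + 16)/6 = 30/6 = 5; σ²_C = ((16−2)/6)² = 5.444
te_D = (2 + 4·5 + 14)/6 = 36/6 = 6; σ²_D = ((14−2)/6)² = 4.000
te_E = (6 + 4·12 + 18)/6 = 72/6 = 12; σ²_E = ((18−6)/6)² = 4.000
te_F = (13 + 4·14 + 27)/6 = 96/6 = 16; σ²_F = ((27−13)/6)² = 5.444

Forward pass:
ES_A = 0; EF_A = 6
ES_B = 0; EF_B = 11
ES_C = 6; EF_C = 6+5 = 11
ES_D = 11; EF_D = 11+6 = 17
ES_E = max(EF_A=6, EF_B=11) = 11; EF_E = 11+12 = 23
ES_F = max(EF_C=11, EF_D=17, EF_E=23) = 23; EF_F = 23+16 = 39
Expected project duration μ = 39 days. Critical path: B → E → F.

Variances on critical path: σ²_B=0.444, σ²_E=4.000, σ²_F=5.444.
Largest is σ²_F = 5.444.

F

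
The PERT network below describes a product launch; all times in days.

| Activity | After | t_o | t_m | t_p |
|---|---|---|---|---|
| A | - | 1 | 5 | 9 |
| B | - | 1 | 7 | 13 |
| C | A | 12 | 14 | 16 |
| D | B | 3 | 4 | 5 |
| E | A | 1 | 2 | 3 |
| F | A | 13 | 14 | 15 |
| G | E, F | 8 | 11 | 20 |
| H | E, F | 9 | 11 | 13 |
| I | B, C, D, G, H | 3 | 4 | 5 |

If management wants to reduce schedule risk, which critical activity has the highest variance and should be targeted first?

G

te_A = (1 + 4·5 + 9)/6 = 30/6 = 5; σ²_A = ((9−1)/6)² = 1.778
te_B = (1 + 4·7 + 13)/6 = 42/6 = 7; σ²_B = ((13−1)/6)² = 4.000
te_C = (12 + 4·14 + 16)/6 = 84/6 = 14; σ²_C = ((16−12)/6)² = 0.444
te_D = (3 + 4·4 + 5)/6 = 24/6 = 4; σ²_D = ((5−3)/6)² = 0.111
te_E = (1 + 4·2 + 3)/6 = 12/6 = 2; σ²_E = ((3−1)/6)² = 0.111
te_F = (13 + 4·14 + 15)/6 = 84/6 = 14; σ²_F = ((15−13)/6)² = 0.111
te_G = (8 + 4·11 + 20)/6 = 72/6 = 12; σ²_G = ((20−8)/6)² = 4.000
te_H = (9 + 4·11 + 13)/6 = 66/6 = 11; σ²_H = ((13−9)/6)² = 0.444
te_I = (3 + 4·4 + 5)/6 = 24/6 = 4; σ²_I = ((5−3)/6)² = 0.111

Forward pass:
ES_A = 0; EF_A = 5
ES_B = 0; EF_B = 7
ES_C = 5; EF_C = 5+14 = 19
ES_D = 7; EF_D = 7+4 = 11
ES_E = 5; EF_E = 5+2 = 7
ES_F = 5; EF_F = 5+14 = 19
ES_G = max(EF_E=7, EF_F=19) = 19; EF_G = 19+12 = 31
ES_H = max(EF_E=7, EF_F=19) = 19; EF_H = 19+11 = 30
ES_I = max(EF_B=7, EF_C=19, EF_D=11, EF_G=31, EF_H=30) = 31; EF_I = 31+4 = 35
Expected project duration μ = 35 days. Critical path: A → F → G → I.

Variances on critical path: σ²_A=1.778, σ²_F=0.111, σ²_G=4.000, σ²_I=0.111.
Largest is σ²_G = 4.000.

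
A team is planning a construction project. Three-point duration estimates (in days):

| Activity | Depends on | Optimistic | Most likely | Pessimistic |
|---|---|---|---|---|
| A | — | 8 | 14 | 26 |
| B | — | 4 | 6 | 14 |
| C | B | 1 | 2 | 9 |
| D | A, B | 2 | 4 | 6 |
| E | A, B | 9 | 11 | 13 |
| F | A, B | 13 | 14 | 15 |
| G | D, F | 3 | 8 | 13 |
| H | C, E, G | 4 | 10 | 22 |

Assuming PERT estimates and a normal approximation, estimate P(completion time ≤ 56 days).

te_A = (8 + 4·14 + 26)/6 = 90/6 = 15; σ²_A = ((26−8)/6)² = 9.000
te_B = (4 + 4·6 + 14)/6 = 42/6 = 7; σ²_B = ((14−4)/6)² = 2.778
te_C = (1 + 4·2 + 9)/6 = 18/6 = 3; σ²_C = ((9−1)/6)² = 1.778
te_D = (2 + 4·4 + 6)/6 = 24/6 = 4; σ²_D = ((6−2)/6)² = 0.444
te_E = (9 + 4·11 + 13)/6 = 66/6 = 11; σ²_E = ((13−9)/6)² = 0.444
te_F = (13 + 4·14 + 15)/6 = 84/6 = 14; σ²_F = ((15−13)/6)² = 0.111
te_G = (3 + 4·8 + 13)/6 = 48/6 = 8; σ²_G = ((13−3)/6)² = 2.778
te_H = (4 + 4·10 + 22)/6 = 66/6 = 11; σ²_H = ((22−4)/6)² = 9.000

Forward pass:
ES_A = 0; EF_A = 15
ES_B = 0; EF_B = 7
ES_C = 7; EF_C = 7+3 = 10
ES_D = max(EF_A=15, EF_B=7) = 15; EF_D = 15+4 = 19
ES_E = max(EF_A=15, EF_B=7) = 15; EF_E = 15+11 = 26
ES_F = max(EF_A=15, EF_B=7) = 15; EF_F = 15+14 = 29
ES_G = max(EF_D=19, EF_F=29) = 29; EF_G = 29+8 = 37
ES_H = max(EF_C=10, EF_E=26, EF_G=37) = 37; EF_H = 37+11 = 48
Expected project duration μ = 48 days. Critical path: A → F → G → H.

Variance along critical path = 9.000 + 0.111 + 2.778 + 9.000 = 20.889; σ = √20.889 = 4.570 days.
Z = (56 − 48) / 4.570 = 1.750
P(T ≤ 56) = Φ(1.750) ≈ 0.960

0.960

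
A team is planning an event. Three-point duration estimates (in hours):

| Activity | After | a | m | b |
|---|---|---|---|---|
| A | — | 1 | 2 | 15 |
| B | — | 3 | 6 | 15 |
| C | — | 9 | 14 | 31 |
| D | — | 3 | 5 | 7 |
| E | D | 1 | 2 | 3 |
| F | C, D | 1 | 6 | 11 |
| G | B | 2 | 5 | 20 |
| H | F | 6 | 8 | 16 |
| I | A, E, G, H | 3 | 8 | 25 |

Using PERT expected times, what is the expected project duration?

te_A = (1 + 4·2 + 15)/6 = 24/6 = 4
te_B = (3 + 4·6 + 15)/6 = 42/6 = 7
te_C = (9 + 4·14 + 31)/6 = 96/6 = 16
te_D = (3 + 4·5 + 7)/6 = 30/6 = 5
te_E = (1 + 4·2 + 3)/6 = 12/6 = 2
te_F = (1 + 4·6 + 11)/6 = 36/6 = 6
te_G = (2 + 4·5 + 20)/6 = 42/6 = 7
te_H = (6 + 4·8 + 16)/6 = 54/6 = 9
te_I = (3 + 4·8 + 25)/6 = 60/6 = 10

Forward pass:
ES_A = 0; EF_A = 4
ES_B = 0; EF_B = 7
ES_C = 0; EF_C = 16
ES_D = 0; EF_D = 5
ES_E = 5; EF_E = 5+2 = 7
ES_F = max(EF_C=16, EF_D=5) = 16; EF_F = 16+6 = 22
ES_G = 7; EF_G = 7+7 = 14
ES_H = 22; EF_H = 22+9 = 31
ES_I = max(EF_A=4, EF_E=7, EF_G=14, EF_H=31) = 31; EF_I = 31+10 = 41
Expected project duration μ = 41 hours. Critical path: C → F → H → I.

41 hours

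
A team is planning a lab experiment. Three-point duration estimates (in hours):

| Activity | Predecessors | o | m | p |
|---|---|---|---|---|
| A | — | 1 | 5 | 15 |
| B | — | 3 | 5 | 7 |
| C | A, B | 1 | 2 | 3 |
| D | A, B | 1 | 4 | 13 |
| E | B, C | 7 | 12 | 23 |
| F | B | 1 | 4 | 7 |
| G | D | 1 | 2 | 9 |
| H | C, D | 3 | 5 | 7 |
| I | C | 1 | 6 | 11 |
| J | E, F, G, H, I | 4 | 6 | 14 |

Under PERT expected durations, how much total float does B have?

1 hours

te_A = (1 + 4·5 + 15)/6 = 36/6 = 6
te_B = (3 + 4·5 + 7)/6 = 30/6 = 5
te_C = (1 + 4·2 + 3)/6 = 12/6 = 2
te_D = (1 + 4·4 + 13)/6 = 30/6 = 5
te_E = (7 + 4·12 + 23)/6 = 78/6 = 13
te_F = (1 + 4·4 + 7)/6 = 24/6 = 4
te_G = (1 + 4·2 + 9)/6 = 18/6 = 3
te_H = (3 + 4·5 + 7)/6 = 30/6 = 5
te_I = (1 + 4·6 + 11)/6 = 36/6 = 6
te_J = (4 + 4·6 + 14)/6 = 42/6 = 7

Forward pass:
ES_A = 0; EF_A = 6
ES_B = 0; EF_B = 5
ES_C = max(EF_A=6, EF_B=5) = 6; EF_C = 6+2 = 8
ES_D = max(EF_A=6, EF_B=5) = 6; EF_D = 6+5 = 11
ES_E = max(EF_B=5, EF_C=8) = 8; EF_E = 8+13 = 21
ES_F = 5; EF_F = 5+4 = 9
ES_G = 11; EF_G = 11+3 = 14
ES_H = max(EF_C=8, EF_D=11) = 11; EF_H = 11+5 = 16
ES_I = 8; EF_I = 8+6 = 14
ES_J = max(EF_E=21, EF_F=9, EF_G=14, EF_H=16, EF_I=14) = 21; EF_J = 21+7 = 28
Expected project duration μ = 28 hours. Critical path: A → C → E → J.

Backward pass:
LF_J = 28; LS_J = 28−7 = 21
LF_I = LS_J = 21; LS_I = 21−6 = 15
LF_H = LS_J = 21; LS_H = 21−5 = 16
LF_G = LS_J = 21; LS_G = 21−3 = 18
LF_F = LS_J = 21; LS_F = 21−4 = 17
LF_E = LS_J = 21; LS_E = 21−13 = 8
LF_D = min(LS_G=18, LS_H=16) = 16; LS_D = 16−5 = 11
LF_C = min(LS_E=8, LS_H=16, LS_I=15) = 8; LS_C = 8−2 = 6
LF_B = min(LS_C=6, LS_D=11, LS_E=8, LS_F=17) = 6; LS_B = 6−5 = 1
LF_A = min(LS_C=6, LS_D=11) = 6; LS_A = 6−6 = 0
Slack_B = LS_B − ES_B = 1 − 0 = 1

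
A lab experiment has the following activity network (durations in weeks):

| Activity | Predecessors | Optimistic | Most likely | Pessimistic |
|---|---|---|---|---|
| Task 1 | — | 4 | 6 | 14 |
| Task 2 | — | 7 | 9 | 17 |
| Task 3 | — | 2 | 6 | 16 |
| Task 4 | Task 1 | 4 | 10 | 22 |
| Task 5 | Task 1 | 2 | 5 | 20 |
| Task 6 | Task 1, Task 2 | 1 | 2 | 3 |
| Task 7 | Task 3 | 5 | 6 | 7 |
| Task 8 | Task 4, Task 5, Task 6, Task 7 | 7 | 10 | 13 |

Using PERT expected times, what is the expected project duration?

28 weeks

te_Task 1 = (4 + 4·6 + 14)/6 = 42/6 = 7
te_Task 2 = (7 + 4·9 + 17)/6 = 60/6 = 10
te_Task 3 = (2 + 4·6 + 16)/6 = 42/6 = 7
te_Task 4 = (4 + 4·10 + 22)/6 = 66/6 = 11
te_Task 5 = (2 + 4·5 + 20)/6 = 42/6 = 7
te_Task 6 = (1 + 4·2 + 3)/6 = 12/6 = 2
te_Task 7 = (5 + 4·6 + 7)/6 = 36/6 = 6
te_Task 8 = (7 + 4·10 + 13)/6 = 60/6 = 10

Forward pass:
ES_Task 1 = 0; EF_Task 1 = 7
ES_Task 2 = 0; EF_Task 2 = 10
ES_Task 3 = 0; EF_Task 3 = 7
ES_Task 4 = 7; EF_Task 4 = 7+11 = 18
ES_Task 5 = 7; EF_Task 5 = 7+7 = 14
ES_Task 6 = max(EF_Task 1=7, EF_Task 2=10) = 10; EF_Task 6 = 10+2 = 12
ES_Task 7 = 7; EF_Task 7 = 7+6 = 13
ES_Task 8 = max(EF_Task 4=18, EF_Task 5=14, EF_Task 6=12, EF_Task 7=13) = 18; EF_Task 8 = 18+10 = 28
Expected project duration μ = 28 weeks. Critical path: Task 1 → Task 4 → Task 8.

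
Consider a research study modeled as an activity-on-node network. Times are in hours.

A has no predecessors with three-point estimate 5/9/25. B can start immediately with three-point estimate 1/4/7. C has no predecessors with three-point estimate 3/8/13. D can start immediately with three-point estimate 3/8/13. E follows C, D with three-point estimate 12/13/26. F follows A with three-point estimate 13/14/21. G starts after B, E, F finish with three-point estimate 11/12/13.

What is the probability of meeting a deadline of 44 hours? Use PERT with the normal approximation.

te_A = (5 + 4·9 + 25)/6 = 66/6 = 11; σ²_A = ((25−5)/6)² = 11.111
te_B = (1 + 4·4 + 7)/6 = 24/6 = 4; σ²_B = ((7−1)/6)² = 1.000
te_C = (3 + 4·8 + 13)/6 = 48/6 = 8; σ²_C = ((13−3)/6)² = 2.778
te_D = (3 + 4·8 + 13)/6 = 48/6 = 8; σ²_D = ((13−3)/6)² = 2.778
te_E = (12 + 4·13 + 26)/6 = 90/6 = 15; σ²_E = ((26−12)/6)² = 5.444
te_F = (13 + 4·14 + 21)/6 = 90/6 = 15; σ²_F = ((21−13)/6)² = 1.778
te_G = (11 + 4·12 + 13)/6 = 72/6 = 12; σ²_G = ((13−11)/6)² = 0.111

Forward pass:
ES_A = 0; EF_A = 11
ES_B = 0; EF_B = 4
ES_C = 0; EF_C = 8
ES_D = 0; EF_D = 8
ES_E = max(EF_C=8, EF_D=8) = 8; EF_E = 8+15 = 23
ES_F = 11; EF_F = 11+15 = 26
ES_G = max(EF_B=4, EF_E=23, EF_F=26) = 26; EF_G = 26+12 = 38
Expected project duration μ = 38 hours. Critical path: A → F → G.

Variance along critical path = 11.111 + 1.778 + 0.111 = 13.000; σ = √13.000 = 3.606 hours.
Z = (44 − 38) / 3.606 = 1.664
P(T ≤ 44) = Φ(1.664) ≈ 0.952

0.952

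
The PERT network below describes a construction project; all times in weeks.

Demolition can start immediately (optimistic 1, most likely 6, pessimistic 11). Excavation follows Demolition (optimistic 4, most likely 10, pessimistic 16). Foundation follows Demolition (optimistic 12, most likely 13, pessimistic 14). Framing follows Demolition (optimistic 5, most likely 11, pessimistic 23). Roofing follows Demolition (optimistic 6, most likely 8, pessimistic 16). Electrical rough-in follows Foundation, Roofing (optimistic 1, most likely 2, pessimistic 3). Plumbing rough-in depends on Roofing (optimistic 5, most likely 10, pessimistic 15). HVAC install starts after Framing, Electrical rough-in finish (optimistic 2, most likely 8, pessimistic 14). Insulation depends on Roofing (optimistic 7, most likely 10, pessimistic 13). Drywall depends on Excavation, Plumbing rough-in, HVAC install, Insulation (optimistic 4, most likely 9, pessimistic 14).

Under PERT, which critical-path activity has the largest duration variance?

HVAC install

te_Demolition = (1 + 4·6 + 11)/6 = 36/6 = 6; σ²_Demolition = ((11−1)/6)² = 2.778
te_Excavation = (4 + 4·10 + 16)/6 = 60/6 = 10; σ²_Excavation = ((16−4)/6)² = 4.000
te_Foundation = (12 + 4·13 + 14)/6 = 78/6 = 13; σ²_Foundation = ((14−12)/6)² = 0.111
te_Framing = (5 + 4·11 + 23)/6 = 72/6 = 12; σ²_Framing = ((23−5)/6)² = 9.000
te_Roofing = (6 + 4·8 + 16)/6 = 54/6 = 9; σ²_Roofing = ((16−6)/6)² = 2.778
te_Electrical rough-in = (1 + 4·2 + 3)/6 = 12/6 = 2; σ²_Electrical rough-in = ((3−1)/6)² = 0.111
te_Plumbing rough-in = (5 + 4·10 + 15)/6 = 60/6 = 10; σ²_Plumbing rough-in = ((15−5)/6)² = 2.778
te_HVAC install = (2 + 4·8 + 14)/6 = 48/6 = 8; σ²_HVAC install = ((14−2)/6)² = 4.000
te_Insulation = (7 + 4·10 + 13)/6 = 60/6 = 10; σ²_Insulation = ((13−7)/6)² = 1.000
te_Drywall = (4 + 4·9 + 14)/6 = 54/6 = 9; σ²_Drywall = ((14−4)/6)² = 2.778

Forward pass:
ES_Demolition = 0; EF_Demolition = 6
ES_Excavation = 6; EF_Excavation = 6+10 = 16
ES_Foundation = 6; EF_Foundation = 6+13 = 19
ES_Framing = 6; EF_Framing = 6+12 = 18
ES_Roofing = 6; EF_Roofing = 6+9 = 15
ES_Electrical rough-in = max(EF_Foundation=19, EF_Roofing=15) = 19; EF_Electrical rough-in = 19+2 = 21
ES_Plumbing rough-in = 15; EF_Plumbing rough-in = 15+10 = 25
ES_HVAC install = max(EF_Framing=18, EF_Electrical rough-in=21) = 21; EF_HVAC install = 21+8 = 29
ES_Insulation = 15; EF_Insulation = 15+10 = 25
ES_Drywall = max(EF_Excavation=16, EF_Plumbing rough-in=25, EF_HVAC install=29, EF_Insulation=25) = 29; EF_Drywall = 29+9 = 38
Expected project duration μ = 38 weeks. Critical path: Demolition → Foundation → Electrical rough-in → HVAC install → Drywall.

Variances on critical path: σ²_Demolition=2.778, σ²_Foundation=0.111, σ²_Electrical rough-in=0.111, σ²_HVAC install=4.000, σ²_Drywall=2.778.
Largest is σ²_HVAC install = 4.000.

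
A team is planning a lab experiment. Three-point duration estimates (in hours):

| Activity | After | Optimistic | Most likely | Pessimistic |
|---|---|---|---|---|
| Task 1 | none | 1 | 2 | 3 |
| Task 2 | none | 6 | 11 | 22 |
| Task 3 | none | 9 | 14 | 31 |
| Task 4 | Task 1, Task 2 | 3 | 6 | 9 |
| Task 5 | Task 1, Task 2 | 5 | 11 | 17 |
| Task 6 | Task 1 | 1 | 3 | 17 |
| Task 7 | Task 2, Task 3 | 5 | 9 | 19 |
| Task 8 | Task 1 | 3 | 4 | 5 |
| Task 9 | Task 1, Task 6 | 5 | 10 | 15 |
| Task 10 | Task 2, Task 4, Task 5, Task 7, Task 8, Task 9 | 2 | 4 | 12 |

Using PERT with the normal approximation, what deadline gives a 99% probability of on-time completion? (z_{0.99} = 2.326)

41.8 hours

te_Task 1 = (1 + 4·2 + 3)/6 = 12/6 = 2; σ²_Task 1 = ((3−1)/6)² = 0.111
te_Task 2 = (6 + 4·11 + 22)/6 = 72/6 = 12; σ²_Task 2 = ((22−6)/6)² = 7.111
te_Task 3 = (9 + 4·14 + 31)/6 = 96/6 = 16; σ²_Task 3 = ((31−9)/6)² = 13.444
te_Task 4 = (3 + 4·6 + 9)/6 = 36/6 = 6; σ²_Task 4 = ((9−3)/6)² = 1.000
te_Task 5 = (5 + 4·11 + 17)/6 = 66/6 = 11; σ²_Task 5 = ((17−5)/6)² = 4.000
te_Task 6 = (1 + 4·3 + 17)/6 = 30/6 = 5; σ²_Task 6 = ((17−1)/6)² = 7.111
te_Task 7 = (5 + 4·9 + 19)/6 = 60/6 = 10; σ²_Task 7 = ((19−5)/6)² = 5.444
te_Task 8 = (3 + 4·4 + 5)/6 = 24/6 = 4; σ²_Task 8 = ((5−3)/6)² = 0.111
te_Task 9 = (5 + 4·10 + 15)/6 = 60/6 = 10; σ²_Task 9 = ((15−5)/6)² = 2.778
te_Task 10 = (2 + 4·4 + 12)/6 = 30/6 = 5; σ²_Task 10 = ((12−2)/6)² = 2.778

Forward pass:
ES_Task 1 = 0; EF_Task 1 = 2
ES_Task 2 = 0; EF_Task 2 = 12
ES_Task 3 = 0; EF_Task 3 = 16
ES_Task 4 = max(EF_Task 1=2, EF_Task 2=12) = 12; EF_Task 4 = 12+6 = 18
ES_Task 5 = max(EF_Task 1=2, EF_Task 2=12) = 12; EF_Task 5 = 12+11 = 23
ES_Task 6 = 2; EF_Task 6 = 2+5 = 7
ES_Task 7 = max(EF_Task 2=12, EF_Task 3=16) = 16; EF_Task 7 = 16+10 = 26
ES_Task 8 = 2; EF_Task 8 = 2+4 = 6
ES_Task 9 = max(EF_Task 1=2, EF_Task 6=7) = 7; EF_Task 9 = 7+10 = 17
ES_Task 10 = max(EF_Task 2=12, EF_Task 4=18, EF_Task 5=23, EF_Task 7=26, EF_Task 8=6, EF_Task 9=17) = 26; EF_Task 10 = 26+5 = 31
Expected project duration μ = 31 hours. Critical path: Task 3 → Task 7 → Task 10.

Variance along critical path = 13.444 + 5.444 + 2.778 = 21.667; σ = 4.655 hours.
D = μ + z·σ = 31 + 2.326·4.655 = 41.8 hours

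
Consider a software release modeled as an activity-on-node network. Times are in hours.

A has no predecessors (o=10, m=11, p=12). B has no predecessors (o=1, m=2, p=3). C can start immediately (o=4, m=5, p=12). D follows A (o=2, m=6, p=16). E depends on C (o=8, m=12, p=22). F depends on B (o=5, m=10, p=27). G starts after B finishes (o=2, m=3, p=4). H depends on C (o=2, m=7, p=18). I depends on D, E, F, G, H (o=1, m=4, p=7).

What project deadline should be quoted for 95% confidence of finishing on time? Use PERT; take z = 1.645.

te_A = (10 + 4·11 + 12)/6 = 66/6 = 11; σ²_A = ((12−10)/6)² = 0.111
te_B = (1 + 4·2 + 3)/6 = 12/6 = 2; σ²_B = ((3−1)/6)² = 0.111
te_C = (4 + 4·5 + 12)/6 = 36/6 = 6; σ²_C = ((12−4)/6)² = 1.778
te_D = (2 + 4·6 + 16)/6 = 42/6 = 7; σ²_D = ((16−2)/6)² = 5.444
te_E = (8 + 4·12 + 22)/6 = 78/6 = 13; σ²_E = ((22−8)/6)² = 5.444
te_F = (5 + 4·10 + 27)/6 = 72/6 = 12; σ²_F = ((27−5)/6)² = 13.444
te_G = (2 + 4·3 + 4)/6 = 18/6 = 3; σ²_G = ((4−2)/6)² = 0.111
te_H = (2 + 4·7 + 18)/6 = 48/6 = 8; σ²_H = ((18−2)/6)² = 7.111
te_I = (1 + 4·4 + 7)/6 = 24/6 = 4; σ²_I = ((7−1)/6)² = 1.000

Forward pass:
ES_A = 0; EF_A = 11
ES_B = 0; EF_B = 2
ES_C = 0; EF_C = 6
ES_D = 11; EF_D = 11+7 = 18
ES_E = 6; EF_E = 6+13 = 19
ES_F = 2; EF_F = 2+12 = 14
ES_G = 2; EF_G = 2+3 = 5
ES_H = 6; EF_H = 6+8 = 14
ES_I = max(EF_D=18, EF_E=19, EF_F=14, EF_G=5, EF_H=14) = 19; EF_I = 19+4 = 23
Expected project duration μ = 23 hours. Critical path: C → E → I.

Variance along critical path = 1.778 + 5.444 + 1.000 = 8.222; σ = 2.867 hours.
D = μ + z·σ = 23 + 1.645·2.867 = 27.7 hours

27.7 hours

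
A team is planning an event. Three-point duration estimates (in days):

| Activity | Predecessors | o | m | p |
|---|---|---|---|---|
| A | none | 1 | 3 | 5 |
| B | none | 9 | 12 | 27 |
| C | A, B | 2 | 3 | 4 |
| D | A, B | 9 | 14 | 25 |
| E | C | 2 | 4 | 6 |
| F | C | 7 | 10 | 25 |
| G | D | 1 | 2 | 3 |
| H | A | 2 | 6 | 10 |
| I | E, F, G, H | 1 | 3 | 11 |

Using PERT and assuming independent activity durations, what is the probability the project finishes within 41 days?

0.916

te_A = (1 + 4·3 + 5)/6 = 18/6 = 3; σ²_A = ((5−1)/6)² = 0.444
te_B = (9 + 4·12 + 27)/6 = 84/6 = 14; σ²_B = ((27−9)/6)² = 9.000
te_C = (2 + 4·3 + 4)/6 = 18/6 = 3; σ²_C = ((4−2)/6)² = 0.111
te_D = (9 + 4·14 + 25)/6 = 90/6 = 15; σ²_D = ((25−9)/6)² = 7.111
te_E = (2 + 4·4 + 6)/6 = 24/6 = 4; σ²_E = ((6−2)/6)² = 0.444
te_F = (7 + 4·10 + 25)/6 = 72/6 = 12; σ²_F = ((25−7)/6)² = 9.000
te_G = (1 + 4·2 + 3)/6 = 12/6 = 2; σ²_G = ((3−1)/6)² = 0.111
te_H = (2 + 4·6 + 10)/6 = 36/6 = 6; σ²_H = ((10−2)/6)² = 1.778
te_I = (1 + 4·3 + 11)/6 = 24/6 = 4; σ²_I = ((11−1)/6)² = 2.778

Forward pass:
ES_A = 0; EF_A = 3
ES_B = 0; EF_B = 14
ES_C = max(EF_A=3, EF_B=14) = 14; EF_C = 14+3 = 17
ES_D = max(EF_A=3, EF_B=14) = 14; EF_D = 14+15 = 29
ES_E = 17; EF_E = 17+4 = 21
ES_F = 17; EF_F = 17+12 = 29
ES_G = 29; EF_G = 29+2 = 31
ES_H = 3; EF_H = 3+6 = 9
ES_I = max(EF_E=21, EF_F=29, EF_G=31, EF_H=9) = 31; EF_I = 31+4 = 35
Expected project duration μ = 35 days. Critical path: B → D → G → I.

Variance along critical path = 9.000 + 7.111 + 0.111 + 2.778 = 19.000; σ = √19.000 = 4.359 days.
Z = (41 − 35) / 4.359 = 1.376
P(T ≤ 41) = Φ(1.376) ≈ 0.916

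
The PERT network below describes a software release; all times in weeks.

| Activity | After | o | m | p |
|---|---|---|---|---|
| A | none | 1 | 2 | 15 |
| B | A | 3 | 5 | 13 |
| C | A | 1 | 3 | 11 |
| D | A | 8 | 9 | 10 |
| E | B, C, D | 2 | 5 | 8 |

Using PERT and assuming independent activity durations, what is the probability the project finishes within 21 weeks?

te_A = (1 + 4·2 + 15)/6 = 24/6 = 4; σ²_A = ((15−1)/6)² = 5.444
te_B = (3 + 4·5 + 13)/6 = 36/6 = 6; σ²_B = ((13−3)/6)² = 2.778
te_C = (1 + 4·3 + 11)/6 = 24/6 = 4; σ²_C = ((11−1)/6)² = 2.778
te_D = (8 + 4·9 + 10)/6 = 54/6 = 9; σ²_D = ((10−8)/6)² = 0.111
te_E = (2 + 4·5 + 8)/6 = 30/6 = 5; σ²_E = ((8−2)/6)² = 1.000

Forward pass:
ES_A = 0; EF_A = 4
ES_B = 4; EF_B = 4+6 = 10
ES_C = 4; EF_C = 4+4 = 8
ES_D = 4; EF_D = 4+9 = 13
ES_E = max(EF_B=10, EF_C=8, EF_D=13) = 13; EF_E = 13+5 = 18
Expected project duration μ = 18 weeks. Critical path: A → D → E.

Variance along critical path = 5.444 + 0.111 + 1.000 = 6.556; σ = √6.556 = 2.560 weeks.
Z = (21 − 18) / 2.560 = 1.172
P(T ≤ 21) = Φ(1.172) ≈ 0.879

0.879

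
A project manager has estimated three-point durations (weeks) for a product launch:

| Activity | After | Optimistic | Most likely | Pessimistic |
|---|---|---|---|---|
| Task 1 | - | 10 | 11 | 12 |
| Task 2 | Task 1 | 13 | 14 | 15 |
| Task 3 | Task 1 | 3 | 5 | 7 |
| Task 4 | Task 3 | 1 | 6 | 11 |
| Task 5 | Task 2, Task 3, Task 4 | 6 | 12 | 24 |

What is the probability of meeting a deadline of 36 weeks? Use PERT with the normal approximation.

te_Task 1 = (10 + 4·11 + 12)/6 = 66/6 = 11; σ²_Task 1 = ((12−10)/6)² = 0.111
te_Task 2 = (13 + 4·14 + 15)/6 = 84/6 = 14; σ²_Task 2 = ((15−13)/6)² = 0.111
te_Task 3 = (3 + 4·5 + 7)/6 = 30/6 = 5; σ²_Task 3 = ((7−3)/6)² = 0.444
te_Task 4 = (1 + 4·6 + 11)/6 = 36/6 = 6; σ²_Task 4 = ((11−1)/6)² = 2.778
te_Task 5 = (6 + 4·12 + 24)/6 = 78/6 = 13; σ²_Task 5 = ((24−6)/6)² = 9.000

Forward pass:
ES_Task 1 = 0; EF_Task 1 = 11
ES_Task 2 = 11; EF_Task 2 = 11+14 = 25
ES_Task 3 = 11; EF_Task 3 = 11+5 = 16
ES_Task 4 = 16; EF_Task 4 = 16+6 = 22
ES_Task 5 = max(EF_Task 2=25, EF_Task 3=16, EF_Task 4=22) = 25; EF_Task 5 = 25+13 = 38
Expected project duration μ = 38 weeks. Critical path: Task 1 → Task 2 → Task 5.

Variance along critical path = 0.111 + 0.111 + 9.000 = 9.222; σ = √9.222 = 3.037 weeks.
Z = (36 − 38) / 3.037 = -0.659
P(T ≤ 36) = Φ(-0.659) ≈ 0.255

0.255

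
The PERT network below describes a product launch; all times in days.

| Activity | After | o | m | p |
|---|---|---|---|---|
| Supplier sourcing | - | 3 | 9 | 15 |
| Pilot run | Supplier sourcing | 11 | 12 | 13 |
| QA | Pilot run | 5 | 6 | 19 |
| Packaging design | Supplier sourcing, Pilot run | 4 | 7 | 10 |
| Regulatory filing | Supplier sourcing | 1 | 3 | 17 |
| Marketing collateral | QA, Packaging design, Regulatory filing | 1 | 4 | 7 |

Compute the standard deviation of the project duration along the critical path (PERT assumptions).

3.25 days

te_Supplier sourcing = (3 + 4·9 + 15)/6 = 54/6 = 9; σ²_Supplier sourcing = ((15−3)/6)² = 4.000
te_Pilot run = (11 + 4·12 + 13)/6 = 72/6 = 12; σ²_Pilot run = ((13−11)/6)² = 0.111
te_QA = (5 + 4·6 + 19)/6 = 48/6 = 8; σ²_QA = ((19−5)/6)² = 5.444
te_Packaging design = (4 + 4·7 + 10)/6 = 42/6 = 7; σ²_Packaging design = ((10−4)/6)² = 1.000
te_Regulatory filing = (1 + 4·3 + 17)/6 = 30/6 = 5; σ²_Regulatory filing = ((17−1)/6)² = 7.111
te_Marketing collateral = (1 + 4·4 + 7)/6 = 24/6 = 4; σ²_Marketing collateral = ((7−1)/6)² = 1.000

Forward pass:
ES_Supplier sourcing = 0; EF_Supplier sourcing = 9
ES_Pilot run = 9; EF_Pilot run = 9+12 = 21
ES_QA = 21; EF_QA = 21+8 = 29
ES_Packaging design = max(EF_Supplier sourcing=9, EF_Pilot run=21) = 21; EF_Packaging design = 21+7 = 28
ES_Regulatory filing = 9; EF_Regulatory filing = 9+5 = 14
ES_Marketing collateral = max(EF_QA=29, EF_Packaging design=28, EF_Regulatory filing=14) = 29; EF_Marketing collateral = 29+4 = 33
Expected project duration μ = 33 days. Critical path: Supplier sourcing → Pilot run → QA → Marketing collateral.

Variance along critical path = 4.000 + 0.111 + 5.444 + 1.000 = 10.556
σ = √10.556 = 3.249 days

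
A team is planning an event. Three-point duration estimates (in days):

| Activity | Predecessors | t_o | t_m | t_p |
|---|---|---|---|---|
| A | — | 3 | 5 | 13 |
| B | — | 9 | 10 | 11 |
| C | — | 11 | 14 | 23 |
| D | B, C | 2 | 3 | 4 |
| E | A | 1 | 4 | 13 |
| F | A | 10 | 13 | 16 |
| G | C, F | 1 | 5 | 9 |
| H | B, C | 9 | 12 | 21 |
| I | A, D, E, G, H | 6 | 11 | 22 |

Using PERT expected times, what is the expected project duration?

te_A = (3 + 4·5 + 13)/6 = 36/6 = 6
te_B = (9 + 4·10 + 11)/6 = 60/6 = 10
te_C = (11 + 4·14 + 23)/6 = 90/6 = 15
te_D = (2 + 4·3 + 4)/6 = 18/6 = 3
te_E = (1 + 4·4 + 13)/6 = 30/6 = 5
te_F = (10 + 4·13 + 16)/6 = 78/6 = 13
te_G = (1 + 4·5 + 9)/6 = 30/6 = 5
te_H = (9 + 4·12 + 21)/6 = 78/6 = 13
te_I = (6 + 4·11 + 22)/6 = 72/6 = 12

Forward pass:
ES_A = 0; EF_A = 6
ES_B = 0; EF_B = 10
ES_C = 0; EF_C = 15
ES_D = max(EF_B=10, EF_C=15) = 15; EF_D = 15+3 = 18
ES_E = 6; EF_E = 6+5 = 11
ES_F = 6; EF_F = 6+13 = 19
ES_G = max(EF_C=15, EF_F=19) = 19; EF_G = 19+5 = 24
ES_H = max(EF_B=10, EF_C=15) = 15; EF_H = 15+13 = 28
ES_I = max(EF_A=6, EF_D=18, EF_E=11, EF_G=24, EF_H=28) = 28; EF_I = 28+12 = 40
Expected project duration μ = 40 days. Critical path: C → H → I.

40 days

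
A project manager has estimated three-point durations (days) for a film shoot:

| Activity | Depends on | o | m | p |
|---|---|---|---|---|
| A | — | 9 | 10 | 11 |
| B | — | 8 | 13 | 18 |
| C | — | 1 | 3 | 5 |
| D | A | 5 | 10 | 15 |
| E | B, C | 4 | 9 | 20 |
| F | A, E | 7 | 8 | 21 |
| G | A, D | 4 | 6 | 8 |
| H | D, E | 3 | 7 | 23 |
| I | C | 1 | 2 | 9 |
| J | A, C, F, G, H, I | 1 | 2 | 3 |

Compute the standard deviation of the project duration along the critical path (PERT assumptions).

te_A = (9 + 4·10 + 11)/6 = 60/6 = 10; σ²_A = ((11−9)/6)² = 0.111
te_B = (8 + 4·13 + 18)/6 = 78/6 = 13; σ²_B = ((18−8)/6)² = 2.778
te_C = (1 + 4·3 + 5)/6 = 18/6 = 3; σ²_C = ((5−1)/6)² = 0.444
te_D = (5 + 4·10 + 15)/6 = 60/6 = 10; σ²_D = ((15−5)/6)² = 2.778
te_E = (4 + 4·9 + 20)/6 = 60/6 = 10; σ²_E = ((20−4)/6)² = 7.111
te_F = (7 + 4·8 + 21)/6 = 60/6 = 10; σ²_F = ((21−7)/6)² = 5.444
te_G = (4 + 4·6 + 8)/6 = 36/6 = 6; σ²_G = ((8−4)/6)² = 0.444
te_H = (3 + 4·7 + 23)/6 = 54/6 = 9; σ²_H = ((23−3)/6)² = 11.111
te_I = (1 + 4·2 + 9)/6 = 18/6 = 3; σ²_I = ((9−1)/6)² = 1.778
te_J = (1 + 4·2 + 3)/6 = 12/6 = 2; σ²_J = ((3−1)/6)² = 0.111

Forward pass:
ES_A = 0; EF_A = 10
ES_B = 0; EF_B = 13
ES_C = 0; EF_C = 3
ES_D = 10; EF_D = 10+10 = 20
ES_E = max(EF_B=13, EF_C=3) = 13; EF_E = 13+10 = 23
ES_F = max(EF_A=10, EF_E=23) = 23; EF_F = 23+10 = 33
ES_G = max(EF_A=10, EF_D=20) = 20; EF_G = 20+6 = 26
ES_H = max(EF_D=20, EF_E=23) = 23; EF_H = 23+9 = 32
ES_I = 3; EF_I = 3+3 = 6
ES_J = max(EF_A=10, EF_C=3, EF_F=33, EF_G=26, EF_H=32, EF_I=6) = 33; EF_J = 33+2 = 35
Expected project duration μ = 35 days. Critical path: B → E → F → J.

Variance along critical path = 2.778 + 7.111 + 5.444 + 0.111 = 15.444
σ = √15.444 = 3.930 days

3.93 days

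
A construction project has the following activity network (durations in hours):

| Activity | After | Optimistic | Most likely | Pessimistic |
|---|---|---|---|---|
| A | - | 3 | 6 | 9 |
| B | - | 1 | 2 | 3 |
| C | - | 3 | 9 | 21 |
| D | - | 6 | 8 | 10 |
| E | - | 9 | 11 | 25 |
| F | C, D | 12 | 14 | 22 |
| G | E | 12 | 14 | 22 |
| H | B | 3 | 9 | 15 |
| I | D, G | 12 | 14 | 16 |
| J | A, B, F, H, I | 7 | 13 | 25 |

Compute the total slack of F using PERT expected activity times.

17 hours

te_A = (3 + 4·6 + 9)/6 = 36/6 = 6
te_B = (1 + 4·2 + 3)/6 = 12/6 = 2
te_C = (3 + 4·9 + 21)/6 = 60/6 = 10
te_D = (6 + 4·8 + 10)/6 = 48/6 = 8
te_E = (9 + 4·11 + 25)/6 = 78/6 = 13
te_F = (12 + 4·14 + 22)/6 = 90/6 = 15
te_G = (12 + 4·14 + 22)/6 = 90/6 = 15
te_H = (3 + 4·9 + 15)/6 = 54/6 = 9
te_I = (12 + 4·14 + 16)/6 = 84/6 = 14
te_J = (7 + 4·13 + 25)/6 = 84/6 = 14

Forward pass:
ES_A = 0; EF_A = 6
ES_B = 0; EF_B = 2
ES_C = 0; EF_C = 10
ES_D = 0; EF_D = 8
ES_E = 0; EF_E = 13
ES_F = max(EF_C=10, EF_D=8) = 10; EF_F = 10+15 = 25
ES_G = 13; EF_G = 13+15 = 28
ES_H = 2; EF_H = 2+9 = 11
ES_I = max(EF_D=8, EF_G=28) = 28; EF_I = 28+14 = 42
ES_J = max(EF_A=6, EF_B=2, EF_F=25, EF_H=11, EF_I=42) = 42; EF_J = 42+14 = 56
Expected project duration μ = 56 hours. Critical path: E → G → I → J.

Backward pass:
LF_J = 56; LS_J = 56−14 = 42
LF_I = LS_J = 42; LS_I = 42−14 = 28
LF_H = LS_J = 42; LS_H = 42−9 = 33
LF_G = LS_I = 28; LS_G = 28−15 = 13
LF_F = LS_J = 42; LS_F = 42−15 = 27
LF_E = LS_G = 13; LS_E = 13−13 = 0
LF_D = min(LS_F=27, LS_I=28) = 27; LS_D = 27−8 = 19
LF_C = LS_F = 27; LS_C = 27−10 = 17
LF_B = min(LS_H=33, LS_J=42) = 33; LS_B = 33−2 = 31
LF_A = LS_J = 42; LS_A = 42−6 = 36
Slack_F = LS_F − ES_F = 27 − 10 = 17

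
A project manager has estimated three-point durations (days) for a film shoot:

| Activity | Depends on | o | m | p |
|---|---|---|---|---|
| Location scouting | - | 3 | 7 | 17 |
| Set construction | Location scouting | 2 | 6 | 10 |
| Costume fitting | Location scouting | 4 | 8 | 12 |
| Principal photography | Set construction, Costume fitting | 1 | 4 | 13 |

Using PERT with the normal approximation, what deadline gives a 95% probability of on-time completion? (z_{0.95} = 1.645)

te_Location scouting = (3 + 4·7 + 17)/6 = 48/6 = 8; σ²_Location scouting = ((17−3)/6)² = 5.444
te_Set construction = (2 + 4·6 + 10)/6 = 36/6 = 6; σ²_Set construction = ((10−2)/6)² = 1.778
te_Costume fitting = (4 + 4·8 + 12)/6 = 48/6 = 8; σ²_Costume fitting = ((12−4)/6)² = 1.778
te_Principal photography = (1 + 4·4 + 13)/6 = 30/6 = 5; σ²_Principal photography = ((13−1)/6)² = 4.000

Forward pass:
ES_Location scouting = 0; EF_Location scouting = 8
ES_Set construction = 8; EF_Set construction = 8+6 = 14
ES_Costume fitting = 8; EF_Costume fitting = 8+8 = 16
ES_Principal photography = max(EF_Set construction=14, EF_Costume fitting=16) = 16; EF_Principal photography = 16+5 = 21
Expected project duration μ = 21 days. Critical path: Location scouting → Costume fitting → Principal photography.

Variance along critical path = 5.444 + 1.778 + 4.000 = 11.222; σ = 3.350 days.
D = μ + z·σ = 21 + 1.645·3.350 = 26.5 days

26.5 days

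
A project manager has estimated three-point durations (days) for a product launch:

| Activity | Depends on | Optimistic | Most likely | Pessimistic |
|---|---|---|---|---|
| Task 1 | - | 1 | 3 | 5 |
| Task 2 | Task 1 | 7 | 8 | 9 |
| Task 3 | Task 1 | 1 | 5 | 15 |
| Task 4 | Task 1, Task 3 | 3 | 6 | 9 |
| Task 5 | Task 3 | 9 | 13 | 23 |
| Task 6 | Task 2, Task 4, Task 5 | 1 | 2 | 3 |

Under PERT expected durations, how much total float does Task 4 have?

te_Task 1 = (1 + 4·3 + 5)/6 = 18/6 = 3
te_Task 2 = (7 + 4·8 + 9)/6 = 48/6 = 8
te_Task 3 = (1 + 4·5 + 15)/6 = 36/6 = 6
te_Task 4 = (3 + 4·6 + 9)/6 = 36/6 = 6
te_Task 5 = (9 + 4·13 + 23)/6 = 84/6 = 14
te_Task 6 = (1 + 4·2 + 3)/6 = 12/6 = 2

Forward pass:
ES_Task 1 = 0; EF_Task 1 = 3
ES_Task 2 = 3; EF_Task 2 = 3+8 = 11
ES_Task 3 = 3; EF_Task 3 = 3+6 = 9
ES_Task 4 = max(EF_Task 1=3, EF_Task 3=9) = 9; EF_Task 4 = 9+6 = 15
ES_Task 5 = 9; EF_Task 5 = 9+14 = 23
ES_Task 6 = max(EF_Task 2=11, EF_Task 4=15, EF_Task 5=23) = 23; EF_Task 6 = 23+2 = 25
Expected project duration μ = 25 days. Critical path: Task 1 → Task 3 → Task 5 → Task 6.

Backward pass:
LF_Task 6 = 25; LS_Task 6 = 25−2 = 23
LF_Task 5 = LS_Task 6 = 23; LS_Task 5 = 23−14 = 9
LF_Task 4 = LS_Task 6 = 23; LS_Task 4 = 23−6 = 17
LF_Task 3 = min(LS_Task 4=17, LS_Task 5=9) = 9; LS_Task 3 = 9−6 = 3
LF_Task 2 = LS_Task 6 = 23; LS_Task 2 = 23−8 = 15
LF_Task 1 = min(LS_Task 2=15, LS_Task 3=3, LS_Task 4=17) = 3; LS_Task 1 = 3−3 = 0
Slack_Task 4 = LS_Task 4 − ES_Task 4 = 17 − 9 = 8

8 days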